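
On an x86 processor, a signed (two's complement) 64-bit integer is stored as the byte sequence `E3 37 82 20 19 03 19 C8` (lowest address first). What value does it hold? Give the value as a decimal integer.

-4028184985251727389

Little-endian: lowest address holds the least-significant byte.
Reassemble most-significant byte first: C8 19 03 19 20 82 37 E3 → 0xC8190319208237E3.
Top bit is set, so as a signed 64-bit value this is 0xC8190319208237E3 − 2^64 = -4028184985251727389.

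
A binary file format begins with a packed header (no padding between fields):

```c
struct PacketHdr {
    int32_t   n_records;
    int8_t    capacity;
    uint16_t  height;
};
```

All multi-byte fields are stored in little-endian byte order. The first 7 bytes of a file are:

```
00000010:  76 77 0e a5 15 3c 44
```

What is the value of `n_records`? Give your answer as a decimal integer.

`n_records` is the first field, at byte offset 0, occupying 4 bytes.
Bytes at offsets 0..3: 76 77 0E A5.
In little-endian order the low byte comes first in memory.
Reassemble most-significant byte first: A5 0E 77 76 → 0xA50E7776.
Top bit is set, so as a signed 32-bit value this is 0xA50E7776 − 2^32 = -1525778570.

-1525778570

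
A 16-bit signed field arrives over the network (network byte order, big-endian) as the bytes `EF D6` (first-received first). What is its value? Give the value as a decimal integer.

-4138

Big-endian: lowest address holds the most-significant byte.
The bytes are already most-significant first: 0xEFD6.
Top bit is set, so as a signed 16-bit value this is 0xEFD6 − 2^16 = -4138.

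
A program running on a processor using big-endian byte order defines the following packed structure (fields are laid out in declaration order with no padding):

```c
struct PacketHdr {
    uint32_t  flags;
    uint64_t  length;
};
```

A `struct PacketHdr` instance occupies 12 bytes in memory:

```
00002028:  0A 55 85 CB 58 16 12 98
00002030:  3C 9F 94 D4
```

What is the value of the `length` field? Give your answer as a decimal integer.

`length` follows `flags` (4 bytes), so it starts at byte offset 4 and occupies 8 bytes.
Bytes at offsets 4..11: 58 16 12 98 3C 9F 94 D4.
Big-endian: lowest address holds the most-significant byte.
The bytes are already most-significant first: 0x581612983C9F94D4.
0x581612983C9F94D4 = 6347281169886713044.

6347281169886713044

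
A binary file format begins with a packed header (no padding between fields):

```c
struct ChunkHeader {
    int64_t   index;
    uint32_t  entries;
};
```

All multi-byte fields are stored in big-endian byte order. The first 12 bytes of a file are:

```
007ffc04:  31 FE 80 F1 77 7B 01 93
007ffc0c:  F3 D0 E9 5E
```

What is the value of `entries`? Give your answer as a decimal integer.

`entries` follows `index` (8 bytes), so it starts at byte offset 8 and occupies 4 bytes.
Bytes at offsets 8..11: F3 D0 E9 5E.
Big-endian: lowest address holds the most-significant byte.
The bytes are already most-significant first: 0xF3D0E95E.
0xF3D0E95E = 4090554718.

4090554718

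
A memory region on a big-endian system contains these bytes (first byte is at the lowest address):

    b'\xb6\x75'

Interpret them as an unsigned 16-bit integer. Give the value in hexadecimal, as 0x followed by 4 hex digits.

0xB675

In big-endian order the high byte comes first in memory.
The bytes are already most-significant first: 0xB675.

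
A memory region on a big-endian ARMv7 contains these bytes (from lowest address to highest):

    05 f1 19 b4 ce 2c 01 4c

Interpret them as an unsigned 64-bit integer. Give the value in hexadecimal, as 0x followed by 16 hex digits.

0x05F119B4CE2C014C

Big-endian: lowest address holds the most-significant byte.
The bytes are already most-significant first: 0x05F119B4CE2C014C.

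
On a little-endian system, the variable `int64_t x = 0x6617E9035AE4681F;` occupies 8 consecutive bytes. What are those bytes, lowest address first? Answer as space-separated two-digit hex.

1F 68 E4 5A 03 E9 17 66

Split into bytes (most-significant first): 66 17 E9 03 5A E4 68 1F.
Little-endian: lowest address holds the least-significant byte.
So at ascending addresses the bytes are 1F 68 E4 5A 03 E9 17 66.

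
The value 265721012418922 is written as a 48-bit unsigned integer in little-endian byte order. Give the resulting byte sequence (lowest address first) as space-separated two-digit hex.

265721012418922 in hexadecimal, padded to 48 bits, is 0xF1ABFE8DF96A.
Split into bytes (most-significant first): F1 AB FE 8D F9 6A.
In little-endian order the low byte comes first in memory.
So at ascending addresses the bytes are 6A F9 8D FE AB F1.

6A F9 8D FE AB F1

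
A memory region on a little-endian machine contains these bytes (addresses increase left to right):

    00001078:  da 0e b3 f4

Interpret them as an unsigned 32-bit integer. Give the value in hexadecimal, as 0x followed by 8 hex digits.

Little-endian stores the least-significant byte at the lowest address.
Reassemble most-significant byte first: F4 B3 0E DA → 0xF4B30EDA.

0xF4B30EDA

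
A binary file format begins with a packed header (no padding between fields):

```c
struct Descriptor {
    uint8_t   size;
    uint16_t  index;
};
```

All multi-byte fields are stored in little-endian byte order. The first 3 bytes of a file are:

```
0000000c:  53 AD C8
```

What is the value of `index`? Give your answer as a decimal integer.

`index` follows `size` (1 byte), so it starts at byte offset 1 and occupies 2 bytes.
Bytes at offsets 1..2: AD C8.
In little-endian order the low byte comes first in memory.
Reassemble most-significant byte first: C8 AD → 0xC8AD.
0xC8AD = 51373.

51373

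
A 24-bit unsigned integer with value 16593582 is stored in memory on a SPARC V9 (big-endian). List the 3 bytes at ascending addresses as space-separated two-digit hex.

16593582 in hexadecimal, padded to 24 bits, is 0xFD32AE.
Split into bytes (most-significant first): FD 32 AE.
In big-endian order the high byte comes first in memory.
So the memory order matches the most-significant-first order: FD 32 AE.

FD 32 AE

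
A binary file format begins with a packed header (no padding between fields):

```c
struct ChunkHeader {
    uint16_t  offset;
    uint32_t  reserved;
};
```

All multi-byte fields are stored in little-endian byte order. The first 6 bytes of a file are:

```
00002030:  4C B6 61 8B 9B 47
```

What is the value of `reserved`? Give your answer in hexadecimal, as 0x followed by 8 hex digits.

`reserved` follows `offset` (2 bytes), so it starts at byte offset 2 and occupies 4 bytes.
Bytes at offsets 2..5: 61 8B 9B 47.
In little-endian order the low byte comes first in memory.
Reassemble most-significant byte first: 47 9B 8B 61 → 0x479B8B61.

0x479B8B61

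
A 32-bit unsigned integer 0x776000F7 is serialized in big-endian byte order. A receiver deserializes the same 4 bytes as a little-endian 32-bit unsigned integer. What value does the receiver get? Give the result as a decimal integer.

4143997047

Stored big-endian, the bytes at ascending addresses are 77 60 00 F7.
Read back as little-endian, the first byte is least significant, giving 0xF7006077.
0xF7006077 = 4143997047.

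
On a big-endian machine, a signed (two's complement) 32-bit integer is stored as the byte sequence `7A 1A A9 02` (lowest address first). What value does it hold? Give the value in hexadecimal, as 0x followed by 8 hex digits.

Big-endian: lowest address holds the most-significant byte.
The bytes are already most-significant first: 0x7A1AA902.

0x7A1AA902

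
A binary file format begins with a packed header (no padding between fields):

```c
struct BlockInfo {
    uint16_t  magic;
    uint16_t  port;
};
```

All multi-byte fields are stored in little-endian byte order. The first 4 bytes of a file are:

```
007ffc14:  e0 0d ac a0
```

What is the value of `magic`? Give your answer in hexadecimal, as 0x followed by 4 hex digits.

`magic` is the first field, at byte offset 0, occupying 2 bytes.
Bytes at offsets 0..1: E0 0D.
Little-endian: lowest address holds the least-significant byte.
Reassemble most-significant byte first: 0D E0 → 0x0DE0.

0x0DE0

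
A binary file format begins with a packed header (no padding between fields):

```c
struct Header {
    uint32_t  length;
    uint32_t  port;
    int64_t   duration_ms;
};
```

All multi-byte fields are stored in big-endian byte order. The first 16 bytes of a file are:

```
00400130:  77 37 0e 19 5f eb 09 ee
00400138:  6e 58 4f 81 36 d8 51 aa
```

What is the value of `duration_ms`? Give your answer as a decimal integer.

7951192558512132522

`duration_ms` follows `length` (4 B), `port` (4 B), so it starts at offset 4 + 4 = 8 and occupies 8 bytes.
Bytes at offsets 8..15: 6E 58 4F 81 36 D8 51 AA.
Big-endian: lowest address holds the most-significant byte.
The bytes are already most-significant first: 0x6E584F8136D851AA.
0x6E584F8136D851AA = 7951192558512132522.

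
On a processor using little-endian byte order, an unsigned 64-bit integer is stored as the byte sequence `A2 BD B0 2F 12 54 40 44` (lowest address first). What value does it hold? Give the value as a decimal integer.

In little-endian order the low byte comes first in memory.
Reassemble most-significant byte first: 44 40 54 12 2F B0 BD A2 → 0x444054122FB0BDA2.
0x444054122FB0BDA2 = 4918023230174838178.

4918023230174838178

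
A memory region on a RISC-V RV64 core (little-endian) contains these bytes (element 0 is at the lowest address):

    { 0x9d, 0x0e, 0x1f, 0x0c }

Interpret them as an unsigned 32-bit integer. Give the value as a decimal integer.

203361949

Little-endian: lowest address holds the least-significant byte.
Reassemble most-significant byte first: 0C 1F 0E 9D → 0x0C1F0E9D.
0x0C1F0E9D = 203361949.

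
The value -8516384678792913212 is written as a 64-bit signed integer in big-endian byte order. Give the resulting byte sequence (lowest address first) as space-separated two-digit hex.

Two's complement of -8516384678792913212 in 64 bits: 8516384678792913212 = 0x763046BE5E07E13C; invert → 0x89CFB941A1F81EC3; add 1 → 0x89CFB941A1F81EC4.
Split into bytes (most-significant first): 89 CF B9 41 A1 F8 1E C4.
In big-endian order the high byte comes first in memory.
So the memory order matches the most-significant-first order: 89 CF B9 41 A1 F8 1E C4.

89 CF B9 41 A1 F8 1E C4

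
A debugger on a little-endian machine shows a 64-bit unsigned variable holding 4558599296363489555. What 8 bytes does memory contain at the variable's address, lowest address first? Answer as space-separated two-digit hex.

4558599296363489555 in hexadecimal, padded to 64 bits, is 0x3F4365E855176913.
Split into bytes (most-significant first): 3F 43 65 E8 55 17 69 13.
Little-endian: lowest address holds the least-significant byte.
So at ascending addresses the bytes are 13 69 17 55 E8 65 43 3F.

13 69 17 55 E8 65 43 3F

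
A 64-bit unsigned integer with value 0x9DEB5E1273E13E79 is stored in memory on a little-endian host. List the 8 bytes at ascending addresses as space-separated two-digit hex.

Split into bytes (most-significant first): 9D EB 5E 12 73 E1 3E 79.
Little-endian: lowest address holds the least-significant byte.
So at ascending addresses the bytes are 79 3E E1 73 12 5E EB 9D.

79 3E E1 73 12 5E EB 9D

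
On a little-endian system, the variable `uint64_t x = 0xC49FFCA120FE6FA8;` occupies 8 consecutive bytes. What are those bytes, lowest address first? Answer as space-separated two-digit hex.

Split into bytes (most-significant first): C4 9F FC A1 20 FE 6F A8.
In little-endian order the low byte comes first in memory.
So at ascending addresses the bytes are A8 6F FE 20 A1 FC 9F C4.

A8 6F FE 20 A1 FC 9F C4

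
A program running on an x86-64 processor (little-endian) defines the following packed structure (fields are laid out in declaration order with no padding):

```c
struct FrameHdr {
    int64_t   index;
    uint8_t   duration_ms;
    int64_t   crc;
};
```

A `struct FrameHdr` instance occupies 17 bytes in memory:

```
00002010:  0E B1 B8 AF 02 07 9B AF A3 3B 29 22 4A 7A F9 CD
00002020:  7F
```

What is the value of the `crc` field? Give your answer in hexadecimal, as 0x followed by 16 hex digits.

`crc` follows `index` (8 B), `duration_ms` (1 B), so it starts at offset 8 + 1 = 9 and occupies 8 bytes.
Bytes at offsets 9..16: 3B 29 22 4A 7A F9 CD 7F.
Little-endian stores the least-significant byte at the lowest address.
Reassemble most-significant byte first: 7F CD F9 7A 4A 22 29 3B → 0x7FCDF97A4A22293B.

0x7FCDF97A4A22293B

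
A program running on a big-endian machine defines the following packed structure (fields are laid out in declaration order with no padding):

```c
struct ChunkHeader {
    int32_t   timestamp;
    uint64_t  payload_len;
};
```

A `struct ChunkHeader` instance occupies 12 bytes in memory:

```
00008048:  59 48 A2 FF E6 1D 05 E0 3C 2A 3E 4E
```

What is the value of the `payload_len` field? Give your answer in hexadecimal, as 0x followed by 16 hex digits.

0xE61D05E03C2A3E4E

`payload_len` follows `timestamp` (4 bytes), so it starts at byte offset 4 and occupies 8 bytes.
Bytes at offsets 4..11: E6 1D 05 E0 3C 2A 3E 4E.
In big-endian order the high byte comes first in memory.
The bytes are already most-significant first: 0xE61D05E03C2A3E4E.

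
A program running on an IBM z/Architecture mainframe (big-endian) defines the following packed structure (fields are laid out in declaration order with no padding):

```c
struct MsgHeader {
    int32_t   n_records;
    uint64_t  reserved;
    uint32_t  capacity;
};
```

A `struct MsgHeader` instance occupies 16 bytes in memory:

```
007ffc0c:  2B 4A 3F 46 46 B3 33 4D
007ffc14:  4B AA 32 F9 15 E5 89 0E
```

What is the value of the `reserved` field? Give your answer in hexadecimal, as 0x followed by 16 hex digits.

0x46B3334D4BAA32F9

`reserved` follows `n_records` (4 bytes), so it starts at byte offset 4 and occupies 8 bytes.
Bytes at offsets 4..11: 46 B3 33 4D 4B AA 32 F9.
Big-endian: lowest address holds the most-significant byte.
The bytes are already most-significant first: 0x46B3334D4BAA32F9.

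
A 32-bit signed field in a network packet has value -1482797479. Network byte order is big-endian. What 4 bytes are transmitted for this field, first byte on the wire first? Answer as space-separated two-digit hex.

A7 9E 4E 59

Two's complement of -1482797479 in 32 bits: 1482797479 = 0x5861B1A7; invert → 0xA79E4E58; add 1 → 0xA79E4E59.
Split into bytes (most-significant first): A7 9E 4E 59.
Big-endian stores the most-significant byte at the lowest address.
So the memory order matches the most-significant-first order: A7 9E 4E 59.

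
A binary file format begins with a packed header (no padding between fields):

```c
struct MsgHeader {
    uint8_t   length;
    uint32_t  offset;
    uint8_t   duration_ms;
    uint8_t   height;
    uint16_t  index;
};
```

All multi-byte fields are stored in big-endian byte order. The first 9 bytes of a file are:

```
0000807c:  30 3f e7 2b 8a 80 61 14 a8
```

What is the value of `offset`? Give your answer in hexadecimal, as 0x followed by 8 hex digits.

`offset` follows `length` (1 byte), so it starts at byte offset 1 and occupies 4 bytes.
Bytes at offsets 1..4: 3F E7 2B 8A.
In big-endian order the high byte comes first in memory.
The bytes are already most-significant first: 0x3FE72B8A.

0x3FE72B8A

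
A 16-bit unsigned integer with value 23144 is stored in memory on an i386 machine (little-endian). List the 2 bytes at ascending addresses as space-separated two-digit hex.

68 5A

23144 in hexadecimal, padded to 16 bits, is 0x5A68.
Split into bytes (most-significant first): 5A 68.
Little-endian: lowest address holds the least-significant byte.
So at ascending addresses the bytes are 68 5A.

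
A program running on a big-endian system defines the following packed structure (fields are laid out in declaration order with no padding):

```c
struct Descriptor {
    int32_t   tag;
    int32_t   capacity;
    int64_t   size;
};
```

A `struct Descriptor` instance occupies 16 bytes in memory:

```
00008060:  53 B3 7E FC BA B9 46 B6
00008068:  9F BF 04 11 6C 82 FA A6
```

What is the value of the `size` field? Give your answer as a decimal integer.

`size` follows `tag` (4 B), `capacity` (4 B), so it starts at offset 4 + 4 = 8 and occupies 8 bytes.
Bytes at offsets 8..15: 9F BF 04 11 6C 82 FA A6.
In big-endian order the high byte comes first in memory.
The bytes are already most-significant first: 0x9FBF04116C82FAA6.
Top bit is set, so as a signed 64-bit value this is 0x9FBF04116C82FAA6 − 2^64 = -6935820428245796186.

-6935820428245796186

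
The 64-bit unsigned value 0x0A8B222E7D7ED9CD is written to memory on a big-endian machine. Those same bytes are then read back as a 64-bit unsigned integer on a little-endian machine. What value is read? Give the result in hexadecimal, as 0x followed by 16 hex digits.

0xCDD97E7D2E228B0A

Stored big-endian, the bytes at ascending addresses are 0A 8B 22 2E 7D 7E D9 CD.
Read back as little-endian, the first byte is least significant, giving 0xCDD97E7D2E228B0A.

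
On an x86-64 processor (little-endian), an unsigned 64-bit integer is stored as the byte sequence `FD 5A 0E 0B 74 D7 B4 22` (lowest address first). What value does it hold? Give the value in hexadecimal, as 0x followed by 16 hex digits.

0x22B4D7740B0E5AFD

In little-endian order the low byte comes first in memory.
Reassemble most-significant byte first: 22 B4 D7 74 0B 0E 5A FD → 0x22B4D7740B0E5AFD.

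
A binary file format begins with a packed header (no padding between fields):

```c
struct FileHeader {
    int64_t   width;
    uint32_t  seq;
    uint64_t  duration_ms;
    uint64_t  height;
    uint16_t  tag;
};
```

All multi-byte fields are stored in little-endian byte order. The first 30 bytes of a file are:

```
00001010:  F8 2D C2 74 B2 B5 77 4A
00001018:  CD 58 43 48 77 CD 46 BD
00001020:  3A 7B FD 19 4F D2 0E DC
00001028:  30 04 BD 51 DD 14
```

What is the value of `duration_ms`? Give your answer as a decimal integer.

1872788512269847927

`duration_ms` follows `width` (8 B), `seq` (4 B), so it starts at offset 8 + 4 = 12 and occupies 8 bytes.
Bytes at offsets 12..19: 77 CD 46 BD 3A 7B FD 19.
Little-endian stores the least-significant byte at the lowest address.
Reassemble most-significant byte first: 19 FD 7B 3A BD 46 CD 77 → 0x19FD7B3ABD46CD77.
0x19FD7B3ABD46CD77 = 1872788512269847927.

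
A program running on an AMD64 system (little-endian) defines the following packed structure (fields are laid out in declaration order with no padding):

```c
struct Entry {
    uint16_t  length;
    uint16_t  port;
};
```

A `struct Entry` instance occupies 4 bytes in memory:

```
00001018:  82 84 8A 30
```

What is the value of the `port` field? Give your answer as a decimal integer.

`port` follows `length` (2 bytes), so it starts at byte offset 2 and occupies 2 bytes.
Bytes at offsets 2..3: 8A 30.
In little-endian order the low byte comes first in memory.
Reassemble most-significant byte first: 30 8A → 0x308A.
0x308A = 12426.

12426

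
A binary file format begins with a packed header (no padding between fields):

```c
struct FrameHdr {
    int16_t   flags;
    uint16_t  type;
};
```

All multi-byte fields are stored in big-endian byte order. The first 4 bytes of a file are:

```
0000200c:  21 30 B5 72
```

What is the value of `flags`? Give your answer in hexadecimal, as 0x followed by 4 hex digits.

0x2130

`flags` is the first field, at byte offset 0, occupying 2 bytes.
Bytes at offsets 0..1: 21 30.
Big-endian: lowest address holds the most-significant byte.
The bytes are already most-significant first: 0x2130.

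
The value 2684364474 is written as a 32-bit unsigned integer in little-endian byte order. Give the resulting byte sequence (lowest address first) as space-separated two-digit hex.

BA 26 00 A0

2684364474 in hexadecimal, padded to 32 bits, is 0xA00026BA.
Split into bytes (most-significant first): A0 00 26 BA.
Little-endian: lowest address holds the least-significant byte.
So at ascending addresses the bytes are BA 26 00 A0.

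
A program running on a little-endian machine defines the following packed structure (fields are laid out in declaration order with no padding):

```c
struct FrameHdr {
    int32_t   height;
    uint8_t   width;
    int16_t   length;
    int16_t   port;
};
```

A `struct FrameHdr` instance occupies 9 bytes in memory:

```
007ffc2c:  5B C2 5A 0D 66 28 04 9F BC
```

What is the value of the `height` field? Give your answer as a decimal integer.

224051803

`height` is the first field, at byte offset 0, occupying 4 bytes.
Bytes at offsets 0..3: 5B C2 5A 0D.
In little-endian order the low byte comes first in memory.
Reassemble most-significant byte first: 0D 5A C2 5B → 0x0D5AC25B.
0x0D5AC25B = 224051803.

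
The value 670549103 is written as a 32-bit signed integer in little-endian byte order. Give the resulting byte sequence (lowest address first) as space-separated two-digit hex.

6F C4 F7 27

670549103 in hexadecimal, padded to 32 bits, is 0x27F7C46F.
Split into bytes (most-significant first): 27 F7 C4 6F.
In little-endian order the low byte comes first in memory.
So at ascending addresses the bytes are 6F C4 F7 27.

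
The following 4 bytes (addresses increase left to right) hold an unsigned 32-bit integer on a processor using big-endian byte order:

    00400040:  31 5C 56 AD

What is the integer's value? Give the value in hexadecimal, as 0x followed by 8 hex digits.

0x315C56AD

Big-endian: lowest address holds the most-significant byte.
The bytes are already most-significant first: 0x315C56AD.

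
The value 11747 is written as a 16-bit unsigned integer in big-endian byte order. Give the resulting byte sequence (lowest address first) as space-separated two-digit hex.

2D E3

11747 in hexadecimal, padded to 16 bits, is 0x2DE3.
Split into bytes (most-significant first): 2D E3.
In big-endian order the high byte comes first in memory.
So the memory order matches the most-significant-first order: 2D E3.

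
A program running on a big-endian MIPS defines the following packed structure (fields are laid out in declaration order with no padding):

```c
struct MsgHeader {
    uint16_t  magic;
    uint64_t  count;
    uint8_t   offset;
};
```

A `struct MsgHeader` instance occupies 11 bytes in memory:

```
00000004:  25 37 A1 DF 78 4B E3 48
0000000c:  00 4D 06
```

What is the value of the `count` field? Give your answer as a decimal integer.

`count` follows `magic` (2 bytes), so it starts at byte offset 2 and occupies 8 bytes.
Bytes at offsets 2..9: A1 DF 78 4B E3 48 00 4D.
In big-endian order the high byte comes first in memory.
The bytes are already most-significant first: 0xA1DF784BE348004D.
0xA1DF784BE348004D = 11664173827243901005.

11664173827243901005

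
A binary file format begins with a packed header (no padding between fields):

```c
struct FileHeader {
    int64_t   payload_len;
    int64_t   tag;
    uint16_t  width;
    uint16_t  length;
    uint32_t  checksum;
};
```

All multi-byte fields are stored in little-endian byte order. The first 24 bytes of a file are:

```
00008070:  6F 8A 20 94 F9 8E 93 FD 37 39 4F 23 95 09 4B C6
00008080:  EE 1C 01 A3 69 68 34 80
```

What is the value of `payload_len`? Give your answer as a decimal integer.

`payload_len` is the first field, at byte offset 0, occupying 8 bytes.
Bytes at offsets 0..7: 6F 8A 20 94 F9 8E 93 FD.
In little-endian order the low byte comes first in memory.
Reassemble most-significant byte first: FD 93 8E F9 94 20 8A 6F → 0xFD938EF994208A6F.
Top bit is set, so as a signed 64-bit value this is 0xFD938EF994208A6F − 2^64 = -174638757954155921.

-174638757954155921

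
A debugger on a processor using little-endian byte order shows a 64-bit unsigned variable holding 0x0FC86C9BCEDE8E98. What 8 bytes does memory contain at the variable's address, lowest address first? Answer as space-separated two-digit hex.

Split into bytes (most-significant first): 0F C8 6C 9B CE DE 8E 98.
Little-endian stores the least-significant byte at the lowest address.
So at ascending addresses the bytes are 98 8E DE CE 9B 6C C8 0F.

98 8E DE CE 9B 6C C8 0F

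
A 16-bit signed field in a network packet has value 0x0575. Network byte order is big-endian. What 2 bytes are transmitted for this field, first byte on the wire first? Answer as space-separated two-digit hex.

Split into bytes (most-significant first): 05 75.
Big-endian stores the most-significant byte at the lowest address.
So the memory order matches the most-significant-first order: 05 75.

05 75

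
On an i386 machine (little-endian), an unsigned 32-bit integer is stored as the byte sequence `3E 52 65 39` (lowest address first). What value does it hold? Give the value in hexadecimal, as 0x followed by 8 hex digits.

Little-endian: lowest address holds the least-significant byte.
Reassemble most-significant byte first: 39 65 52 3E → 0x3965523E.

0x3965523E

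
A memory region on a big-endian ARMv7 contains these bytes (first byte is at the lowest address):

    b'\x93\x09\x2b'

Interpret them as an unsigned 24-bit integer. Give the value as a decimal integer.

9636139

In big-endian order the high byte comes first in memory.
The bytes are already most-significant first: 0x93092B.
0x93092B = 9636139.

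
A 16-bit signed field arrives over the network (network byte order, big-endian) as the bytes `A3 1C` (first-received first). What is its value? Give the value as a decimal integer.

Big-endian: lowest address holds the most-significant byte.
The bytes are already most-significant first: 0xA31C.
Top bit is set, so as a signed 16-bit value this is 0xA31C − 2^16 = -23780.

-23780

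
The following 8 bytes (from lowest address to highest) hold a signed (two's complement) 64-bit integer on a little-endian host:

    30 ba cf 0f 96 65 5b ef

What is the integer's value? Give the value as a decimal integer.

-1199253180579333584

In little-endian order the low byte comes first in memory.
Reassemble most-significant byte first: EF 5B 65 96 0F CF BA 30 → 0xEF5B65960FCFBA30.
Top bit is set, so as a signed 64-bit value this is 0xEF5B65960FCFBA30 − 2^64 = -1199253180579333584.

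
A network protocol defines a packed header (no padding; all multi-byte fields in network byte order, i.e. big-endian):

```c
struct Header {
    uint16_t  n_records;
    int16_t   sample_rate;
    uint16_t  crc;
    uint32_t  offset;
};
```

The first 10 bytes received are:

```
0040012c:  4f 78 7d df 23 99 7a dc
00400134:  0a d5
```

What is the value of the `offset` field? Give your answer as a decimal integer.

2061241045

`offset` follows `n_records` (2 B), `sample_rate` (2 B), `crc` (2 B), so it starts at offset 2 + 2 + 2 = 6 and occupies 4 bytes.
Bytes at offsets 6..9: 7A DC 0A D5.
Big-endian: lowest address holds the most-significant byte.
The bytes are already most-significant first: 0x7ADC0AD5.
0x7ADC0AD5 = 2061241045.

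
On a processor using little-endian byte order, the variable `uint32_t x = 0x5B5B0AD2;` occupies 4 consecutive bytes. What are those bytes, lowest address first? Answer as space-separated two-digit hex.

D2 0A 5B 5B

Split into bytes (most-significant first): 5B 5B 0A D2.
In little-endian order the low byte comes first in memory.
So at ascending addresses the bytes are D2 0A 5B 5B.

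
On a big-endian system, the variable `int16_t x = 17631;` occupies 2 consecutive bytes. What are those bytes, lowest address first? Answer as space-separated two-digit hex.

44 DF

17631 in hexadecimal, padded to 16 bits, is 0x44DF.
Split into bytes (most-significant first): 44 DF.
Big-endian: lowest address holds the most-significant byte.
So the memory order matches the most-significant-first order: 44 DF.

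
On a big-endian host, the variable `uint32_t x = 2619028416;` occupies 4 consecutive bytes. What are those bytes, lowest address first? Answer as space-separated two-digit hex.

2619028416 in hexadecimal, padded to 32 bits, is 0x9C1B33C0.
Split into bytes (most-significant first): 9C 1B 33 C0.
Big-endian: lowest address holds the most-significant byte.
So the memory order matches the most-significant-first order: 9C 1B 33 C0.

9C 1B 33 C0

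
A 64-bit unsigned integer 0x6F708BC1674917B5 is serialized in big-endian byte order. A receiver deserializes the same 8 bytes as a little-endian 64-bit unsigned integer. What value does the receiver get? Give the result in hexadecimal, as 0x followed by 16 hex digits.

Stored big-endian, the bytes at ascending addresses are 6F 70 8B C1 67 49 17 B5.
Read back as little-endian, the first byte is least significant, giving 0xB5174967C18B706F.

0xB5174967C18B706F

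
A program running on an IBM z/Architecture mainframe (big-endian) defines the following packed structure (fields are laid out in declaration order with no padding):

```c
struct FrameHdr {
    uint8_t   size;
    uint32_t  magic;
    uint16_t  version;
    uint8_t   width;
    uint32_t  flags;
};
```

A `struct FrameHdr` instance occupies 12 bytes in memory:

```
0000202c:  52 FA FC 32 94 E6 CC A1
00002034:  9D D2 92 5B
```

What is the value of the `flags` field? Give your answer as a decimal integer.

2647822939

`flags` follows `size` (1 B), `magic` (4 B), `version` (2 B), `width` (1 B), so it starts at offset 1 + 4 + 2 + 1 = 8 and occupies 4 bytes.
Bytes at offsets 8..11: 9D D2 92 5B.
Big-endian stores the most-significant byte at the lowest address.
The bytes are already most-significant first: 0x9DD2925B.
0x9DD2925B = 2647822939.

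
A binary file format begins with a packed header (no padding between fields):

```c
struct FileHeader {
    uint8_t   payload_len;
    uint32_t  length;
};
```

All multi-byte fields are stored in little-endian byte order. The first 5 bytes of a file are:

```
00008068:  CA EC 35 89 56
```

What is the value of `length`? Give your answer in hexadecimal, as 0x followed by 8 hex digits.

0x568935EC

`length` follows `payload_len` (1 byte), so it starts at byte offset 1 and occupies 4 bytes.
Bytes at offsets 1..4: EC 35 89 56.
In little-endian order the low byte comes first in memory.
Reassemble most-significant byte first: 56 89 35 EC → 0x568935EC.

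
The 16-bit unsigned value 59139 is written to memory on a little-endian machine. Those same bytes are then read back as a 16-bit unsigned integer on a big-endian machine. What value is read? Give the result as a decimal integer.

59139 in 16-bit hexadecimal is 0xE703.
Stored little-endian, the bytes at ascending addresses are 03 E7.
Read back as big-endian, the last byte is least significant, giving 0x03E7.
0x03E7 = 999.

999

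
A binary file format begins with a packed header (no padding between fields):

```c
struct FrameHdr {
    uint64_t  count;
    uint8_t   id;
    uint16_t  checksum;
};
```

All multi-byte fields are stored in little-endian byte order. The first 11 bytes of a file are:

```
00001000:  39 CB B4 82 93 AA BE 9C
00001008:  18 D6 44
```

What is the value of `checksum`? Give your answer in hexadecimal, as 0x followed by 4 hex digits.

`checksum` follows `count` (8 B), `id` (1 B), so it starts at offset 8 + 1 = 9 and occupies 2 bytes.
Bytes at offsets 9..10: D6 44.
In little-endian order the low byte comes first in memory.
Reassemble most-significant byte first: 44 D6 → 0x44D6.

0x44D6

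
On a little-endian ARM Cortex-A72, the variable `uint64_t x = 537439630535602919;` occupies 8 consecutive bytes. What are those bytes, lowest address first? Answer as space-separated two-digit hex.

537439630535602919 in hexadecimal, padded to 64 bits, is 0x07755E7F1A4AB2E7.
Split into bytes (most-significant first): 07 75 5E 7F 1A 4A B2 E7.
In little-endian order the low byte comes first in memory.
So at ascending addresses the bytes are E7 B2 4A 1A 7F 5E 75 07.

E7 B2 4A 1A 7F 5E 75 07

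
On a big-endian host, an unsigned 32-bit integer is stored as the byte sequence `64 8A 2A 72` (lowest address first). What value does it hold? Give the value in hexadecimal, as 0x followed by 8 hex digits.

0x648A2A72

Big-endian: lowest address holds the most-significant byte.
The bytes are already most-significant first: 0x648A2A72.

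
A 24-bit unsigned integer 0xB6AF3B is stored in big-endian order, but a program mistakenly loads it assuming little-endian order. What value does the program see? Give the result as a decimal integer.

3911606

Stored big-endian, the bytes at ascending addresses are B6 AF 3B.
Read back as little-endian, the first byte is least significant, giving 0x3BAFB6.
0x3BAFB6 = 3911606.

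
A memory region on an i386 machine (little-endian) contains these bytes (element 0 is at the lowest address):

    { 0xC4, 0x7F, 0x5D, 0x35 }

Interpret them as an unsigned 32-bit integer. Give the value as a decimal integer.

Little-endian: lowest address holds the least-significant byte.
Reassemble most-significant byte first: 35 5D 7F C4 → 0x355D7FC4.
0x355D7FC4 = 895320004.

895320004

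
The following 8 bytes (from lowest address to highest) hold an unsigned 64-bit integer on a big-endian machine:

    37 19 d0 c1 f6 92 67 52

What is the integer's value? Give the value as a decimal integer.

3970434077987858258

Big-endian stores the most-significant byte at the lowest address.
The bytes are already most-significant first: 0x3719D0C1F6926752.
0x3719D0C1F6926752 = 3970434077987858258.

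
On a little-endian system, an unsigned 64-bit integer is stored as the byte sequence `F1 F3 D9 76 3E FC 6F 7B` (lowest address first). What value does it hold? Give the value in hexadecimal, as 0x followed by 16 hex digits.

Little-endian stores the least-significant byte at the lowest address.
Reassemble most-significant byte first: 7B 6F FC 3E 76 D9 F3 F1 → 0x7B6FFC3E76D9F3F1.

0x7B6FFC3E76D9F3F1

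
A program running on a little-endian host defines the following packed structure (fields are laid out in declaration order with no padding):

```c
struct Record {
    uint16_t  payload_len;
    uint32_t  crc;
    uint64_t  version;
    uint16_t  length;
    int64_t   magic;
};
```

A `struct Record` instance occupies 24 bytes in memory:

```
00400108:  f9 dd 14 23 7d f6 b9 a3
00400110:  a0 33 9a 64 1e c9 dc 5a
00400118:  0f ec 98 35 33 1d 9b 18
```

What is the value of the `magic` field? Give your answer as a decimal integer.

`magic` follows `payload_len` (2 B), `crc` (4 B), `version` (8 B), `length` (2 B), so it starts at offset 2 + 4 + 8 + 2 = 16 and occupies 8 bytes.
Bytes at offsets 16..23: 0F EC 98 35 33 1D 9B 18.
In little-endian order the low byte comes first in memory.
Reassemble most-significant byte first: 18 9B 1D 33 35 98 EC 0F → 0x189B1D333598EC0F.
0x189B1D333598EC0F = 1773042984080174095.

1773042984080174095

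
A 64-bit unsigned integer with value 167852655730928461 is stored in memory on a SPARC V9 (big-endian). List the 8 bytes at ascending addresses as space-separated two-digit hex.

02 54 55 19 DF 72 AB 4D

167852655730928461 in hexadecimal, padded to 64 bits, is 0x02545519DF72AB4D.
Split into bytes (most-significant first): 02 54 55 19 DF 72 AB 4D.
Big-endian stores the most-significant byte at the lowest address.
So the memory order matches the most-significant-first order: 02 54 55 19 DF 72 AB 4D.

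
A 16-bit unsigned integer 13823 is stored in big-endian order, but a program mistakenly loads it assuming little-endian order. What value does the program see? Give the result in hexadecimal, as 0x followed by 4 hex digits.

13823 in 16-bit hexadecimal is 0x35FF.
Stored big-endian, the bytes at ascending addresses are 35 FF.
Read back as little-endian, the first byte is least significant, giving 0xFF35.

0xFF35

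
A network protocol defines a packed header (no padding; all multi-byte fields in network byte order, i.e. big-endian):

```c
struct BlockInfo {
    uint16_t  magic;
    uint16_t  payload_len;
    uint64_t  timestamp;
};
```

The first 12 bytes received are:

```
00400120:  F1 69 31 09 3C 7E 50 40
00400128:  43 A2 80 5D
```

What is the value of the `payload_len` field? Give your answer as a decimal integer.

12553

`payload_len` follows `magic` (2 bytes), so it starts at byte offset 2 and occupies 2 bytes.
Bytes at offsets 2..3: 31 09.
Big-endian stores the most-significant byte at the lowest address.
The bytes are already most-significant first: 0x3109.
0x3109 = 12553.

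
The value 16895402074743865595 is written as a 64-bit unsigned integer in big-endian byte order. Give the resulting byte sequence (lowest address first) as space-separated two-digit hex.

16895402074743865595 in hexadecimal, padded to 64 bits, is 0xEA7886ABDA8180FB.
Split into bytes (most-significant first): EA 78 86 AB DA 81 80 FB.
In big-endian order the high byte comes first in memory.
So the memory order matches the most-significant-first order: EA 78 86 AB DA 81 80 FB.

EA 78 86 AB DA 81 80 FB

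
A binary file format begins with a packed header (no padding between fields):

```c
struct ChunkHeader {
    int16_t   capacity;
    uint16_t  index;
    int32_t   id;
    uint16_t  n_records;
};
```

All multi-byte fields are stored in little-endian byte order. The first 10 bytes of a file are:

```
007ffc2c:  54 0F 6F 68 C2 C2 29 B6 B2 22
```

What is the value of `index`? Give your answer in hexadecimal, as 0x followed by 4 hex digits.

0x686F

`index` follows `capacity` (2 bytes), so it starts at byte offset 2 and occupies 2 bytes.
Bytes at offsets 2..3: 6F 68.
Little-endian stores the least-significant byte at the lowest address.
Reassemble most-significant byte first: 68 6F → 0x686F.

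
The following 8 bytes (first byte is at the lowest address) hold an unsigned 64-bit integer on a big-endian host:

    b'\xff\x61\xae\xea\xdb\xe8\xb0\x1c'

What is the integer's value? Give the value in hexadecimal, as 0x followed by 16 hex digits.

In big-endian order the high byte comes first in memory.
The bytes are already most-significant first: 0xFF61AEEADBE8B01C.

0xFF61AEEADBE8B01C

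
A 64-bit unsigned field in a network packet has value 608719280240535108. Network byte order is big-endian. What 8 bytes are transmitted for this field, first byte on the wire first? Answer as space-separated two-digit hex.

08 72 9A F5 D2 AB 26 44

608719280240535108 in hexadecimal, padded to 64 bits, is 0x08729AF5D2AB2644.
Split into bytes (most-significant first): 08 72 9A F5 D2 AB 26 44.
Big-endian stores the most-significant byte at the lowest address.
So the memory order matches the most-significant-first order: 08 72 9A F5 D2 AB 26 44.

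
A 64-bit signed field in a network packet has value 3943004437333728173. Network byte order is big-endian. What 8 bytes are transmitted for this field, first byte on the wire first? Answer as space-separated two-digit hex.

3943004437333728173 in hexadecimal, padded to 64 bits, is 0x36B85DA51310DBAD.
Split into bytes (most-significant first): 36 B8 5D A5 13 10 DB AD.
Big-endian stores the most-significant byte at the lowest address.
So the memory order matches the most-significant-first order: 36 B8 5D A5 13 10 DB AD.

36 B8 5D A5 13 10 DB AD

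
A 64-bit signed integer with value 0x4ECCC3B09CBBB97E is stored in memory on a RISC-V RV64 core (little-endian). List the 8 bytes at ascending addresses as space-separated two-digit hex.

Split into bytes (most-significant first): 4E CC C3 B0 9C BB B9 7E.
Little-endian: lowest address holds the least-significant byte.
So at ascending addresses the bytes are 7E B9 BB 9C B0 C3 CC 4E.

7E B9 BB 9C B0 C3 CC 4E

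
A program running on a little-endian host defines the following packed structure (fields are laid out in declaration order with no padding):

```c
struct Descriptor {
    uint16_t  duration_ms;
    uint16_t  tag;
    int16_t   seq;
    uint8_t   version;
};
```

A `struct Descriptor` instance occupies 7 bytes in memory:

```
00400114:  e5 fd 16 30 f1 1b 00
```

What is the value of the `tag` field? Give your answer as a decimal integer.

`tag` follows `duration_ms` (2 bytes), so it starts at byte offset 2 and occupies 2 bytes.
Bytes at offsets 2..3: 16 30.
Little-endian stores the least-significant byte at the lowest address.
Reassemble most-significant byte first: 30 16 → 0x3016.
0x3016 = 12310.

12310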